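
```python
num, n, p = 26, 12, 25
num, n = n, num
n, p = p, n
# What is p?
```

Trace (tracking p):
num, n, p = (26, 12, 25)  # -> num = 26, n = 12, p = 25
num, n = (n, num)  # -> num = 12, n = 26
n, p = (p, n)  # -> n = 25, p = 26

Answer: 26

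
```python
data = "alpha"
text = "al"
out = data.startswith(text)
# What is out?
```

Answer: True

Derivation:
Trace (tracking out):
data = 'alpha'  # -> data = 'alpha'
text = 'al'  # -> text = 'al'
out = data.startswith(text)  # -> out = True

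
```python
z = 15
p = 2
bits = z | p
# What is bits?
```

Trace (tracking bits):
z = 15  # -> z = 15
p = 2  # -> p = 2
bits = z | p  # -> bits = 15

Answer: 15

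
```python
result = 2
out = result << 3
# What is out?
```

Answer: 16

Derivation:
Trace (tracking out):
result = 2  # -> result = 2
out = result << 3  # -> out = 16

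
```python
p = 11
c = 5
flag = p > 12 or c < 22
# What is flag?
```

Trace (tracking flag):
p = 11  # -> p = 11
c = 5  # -> c = 5
flag = p > 12 or c < 22  # -> flag = True

Answer: True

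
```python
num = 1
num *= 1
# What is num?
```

Answer: 1

Derivation:
Trace (tracking num):
num = 1  # -> num = 1
num *= 1  # -> num = 1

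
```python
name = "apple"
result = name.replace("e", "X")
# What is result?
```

Answer: 'applX'

Derivation:
Trace (tracking result):
name = 'apple'  # -> name = 'apple'
result = name.replace('e', 'X')  # -> result = 'applX'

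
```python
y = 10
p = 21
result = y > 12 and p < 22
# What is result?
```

Trace (tracking result):
y = 10  # -> y = 10
p = 21  # -> p = 21
result = y > 12 and p < 22  # -> result = False

Answer: False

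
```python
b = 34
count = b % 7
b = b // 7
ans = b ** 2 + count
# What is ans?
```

Answer: 22

Derivation:
Trace (tracking ans):
b = 34  # -> b = 34
count = b % 7  # -> count = 6
b = b // 7  # -> b = 4
ans = b ** 2 + count  # -> ans = 22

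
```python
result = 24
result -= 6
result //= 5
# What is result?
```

Trace (tracking result):
result = 24  # -> result = 24
result -= 6  # -> result = 18
result //= 5  # -> result = 3

Answer: 3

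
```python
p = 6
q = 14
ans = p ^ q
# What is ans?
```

Trace (tracking ans):
p = 6  # -> p = 6
q = 14  # -> q = 14
ans = p ^ q  # -> ans = 8

Answer: 8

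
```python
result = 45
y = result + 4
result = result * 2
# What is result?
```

Answer: 90

Derivation:
Trace (tracking result):
result = 45  # -> result = 45
y = result + 4  # -> y = 49
result = result * 2  # -> result = 90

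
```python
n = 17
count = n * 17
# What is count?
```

Answer: 289

Derivation:
Trace (tracking count):
n = 17  # -> n = 17
count = n * 17  # -> count = 289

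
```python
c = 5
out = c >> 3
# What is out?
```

Answer: 0

Derivation:
Trace (tracking out):
c = 5  # -> c = 5
out = c >> 3  # -> out = 0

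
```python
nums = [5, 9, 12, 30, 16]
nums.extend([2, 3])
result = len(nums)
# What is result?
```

Trace (tracking result):
nums = [5, 9, 12, 30, 16]  # -> nums = [5, 9, 12, 30, 16]
nums.extend([2, 3])  # -> nums = [5, 9, 12, 30, 16, 2, 3]
result = len(nums)  # -> result = 7

Answer: 7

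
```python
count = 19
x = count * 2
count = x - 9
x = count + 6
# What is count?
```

Trace (tracking count):
count = 19  # -> count = 19
x = count * 2  # -> x = 38
count = x - 9  # -> count = 29
x = count + 6  # -> x = 35

Answer: 29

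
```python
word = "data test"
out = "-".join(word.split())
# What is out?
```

Trace (tracking out):
word = 'data test'  # -> word = 'data test'
out = '-'.join(word.split())  # -> out = 'data-test'

Answer: 'data-test'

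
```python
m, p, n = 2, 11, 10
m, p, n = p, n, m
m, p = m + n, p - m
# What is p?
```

Answer: -1

Derivation:
Trace (tracking p):
m, p, n = (2, 11, 10)  # -> m = 2, p = 11, n = 10
m, p, n = (p, n, m)  # -> m = 11, p = 10, n = 2
m, p = (m + n, p - m)  # -> m = 13, p = -1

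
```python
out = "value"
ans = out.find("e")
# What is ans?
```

Trace (tracking ans):
out = 'value'  # -> out = 'value'
ans = out.find('e')  # -> ans = 4

Answer: 4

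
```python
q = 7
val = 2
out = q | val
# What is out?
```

Answer: 7

Derivation:
Trace (tracking out):
q = 7  # -> q = 7
val = 2  # -> val = 2
out = q | val  # -> out = 7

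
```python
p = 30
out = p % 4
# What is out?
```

Answer: 2

Derivation:
Trace (tracking out):
p = 30  # -> p = 30
out = p % 4  # -> out = 2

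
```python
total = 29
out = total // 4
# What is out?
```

Answer: 7

Derivation:
Trace (tracking out):
total = 29  # -> total = 29
out = total // 4  # -> out = 7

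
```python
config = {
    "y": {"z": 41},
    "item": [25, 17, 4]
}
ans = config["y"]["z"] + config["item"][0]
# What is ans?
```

Trace (tracking ans):
config = {'y': {'z': 41}, 'item': [25, 17, 4]}  # -> config = {'y': {'z': 41}, 'item': [25, 17, 4]}
ans = config['y']['z'] + config['item'][0]  # -> ans = 66

Answer: 66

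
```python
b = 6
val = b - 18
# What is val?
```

Trace (tracking val):
b = 6  # -> b = 6
val = b - 18  # -> val = -12

Answer: -12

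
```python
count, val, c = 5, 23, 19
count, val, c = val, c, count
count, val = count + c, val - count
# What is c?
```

Answer: 5

Derivation:
Trace (tracking c):
count, val, c = (5, 23, 19)  # -> count = 5, val = 23, c = 19
count, val, c = (val, c, count)  # -> count = 23, val = 19, c = 5
count, val = (count + c, val - count)  # -> count = 28, val = -4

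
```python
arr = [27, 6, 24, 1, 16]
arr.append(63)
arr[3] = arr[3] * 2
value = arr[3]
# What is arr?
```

Trace (tracking arr):
arr = [27, 6, 24, 1, 16]  # -> arr = [27, 6, 24, 1, 16]
arr.append(63)  # -> arr = [27, 6, 24, 1, 16, 63]
arr[3] = arr[3] * 2  # -> arr = [27, 6, 24, 2, 16, 63]
value = arr[3]  # -> value = 2

Answer: [27, 6, 24, 2, 16, 63]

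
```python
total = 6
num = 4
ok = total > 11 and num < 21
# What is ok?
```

Trace (tracking ok):
total = 6  # -> total = 6
num = 4  # -> num = 4
ok = total > 11 and num < 21  # -> ok = False

Answer: False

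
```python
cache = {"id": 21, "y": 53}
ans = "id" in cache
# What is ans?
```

Trace (tracking ans):
cache = {'id': 21, 'y': 53}  # -> cache = {'id': 21, 'y': 53}
ans = 'id' in cache  # -> ans = True

Answer: True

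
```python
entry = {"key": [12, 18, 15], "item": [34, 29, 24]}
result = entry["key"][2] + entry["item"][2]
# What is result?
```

Trace (tracking result):
entry = {'key': [12, 18, 15], 'item': [34, 29, 24]}  # -> entry = {'key': [12, 18, 15], 'item': [34, 29, 24]}
result = entry['key'][2] + entry['item'][2]  # -> result = 39

Answer: 39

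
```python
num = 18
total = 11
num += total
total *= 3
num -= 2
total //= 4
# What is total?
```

Trace (tracking total):
num = 18  # -> num = 18
total = 11  # -> total = 11
num += total  # -> num = 29
total *= 3  # -> total = 33
num -= 2  # -> num = 27
total //= 4  # -> total = 8

Answer: 8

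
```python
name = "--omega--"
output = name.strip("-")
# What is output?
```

Answer: 'omega'

Derivation:
Trace (tracking output):
name = '--omega--'  # -> name = '--omega--'
output = name.strip('-')  # -> output = 'omega'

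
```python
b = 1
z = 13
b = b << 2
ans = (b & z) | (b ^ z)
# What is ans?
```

Trace (tracking ans):
b = 1  # -> b = 1
z = 13  # -> z = 13
b = b << 2  # -> b = 4
ans = b & z | b ^ z  # -> ans = 13

Answer: 13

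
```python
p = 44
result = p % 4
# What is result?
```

Answer: 0

Derivation:
Trace (tracking result):
p = 44  # -> p = 44
result = p % 4  # -> result = 0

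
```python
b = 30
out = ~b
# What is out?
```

Answer: -31

Derivation:
Trace (tracking out):
b = 30  # -> b = 30
out = ~b  # -> out = -31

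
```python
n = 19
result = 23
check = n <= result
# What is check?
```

Answer: True

Derivation:
Trace (tracking check):
n = 19  # -> n = 19
result = 23  # -> result = 23
check = n <= result  # -> check = True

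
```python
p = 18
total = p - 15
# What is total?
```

Answer: 3

Derivation:
Trace (tracking total):
p = 18  # -> p = 18
total = p - 15  # -> total = 3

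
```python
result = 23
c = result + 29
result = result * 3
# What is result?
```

Answer: 69

Derivation:
Trace (tracking result):
result = 23  # -> result = 23
c = result + 29  # -> c = 52
result = result * 3  # -> result = 69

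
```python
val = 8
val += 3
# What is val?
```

Trace (tracking val):
val = 8  # -> val = 8
val += 3  # -> val = 11

Answer: 11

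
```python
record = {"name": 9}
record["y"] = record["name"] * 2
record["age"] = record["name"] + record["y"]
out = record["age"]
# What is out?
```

Trace (tracking out):
record = {'name': 9}  # -> record = {'name': 9}
record['y'] = record['name'] * 2  # -> record = {'name': 9, 'y': 18}
record['age'] = record['name'] + record['y']  # -> record = {'name': 9, 'y': 18, 'age': 27}
out = record['age']  # -> out = 27

Answer: 27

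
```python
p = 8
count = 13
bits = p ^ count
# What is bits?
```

Answer: 5

Derivation:
Trace (tracking bits):
p = 8  # -> p = 8
count = 13  # -> count = 13
bits = p ^ count  # -> bits = 5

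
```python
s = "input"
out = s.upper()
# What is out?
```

Trace (tracking out):
s = 'input'  # -> s = 'input'
out = s.upper()  # -> out = 'INPUT'

Answer: 'INPUT'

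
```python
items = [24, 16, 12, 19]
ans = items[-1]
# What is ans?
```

Answer: 19

Derivation:
Trace (tracking ans):
items = [24, 16, 12, 19]  # -> items = [24, 16, 12, 19]
ans = items[-1]  # -> ans = 19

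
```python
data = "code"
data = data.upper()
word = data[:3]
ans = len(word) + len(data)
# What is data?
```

Trace (tracking data):
data = 'code'  # -> data = 'code'
data = data.upper()  # -> data = 'CODE'
word = data[:3]  # -> word = 'COD'
ans = len(word) + len(data)  # -> ans = 7

Answer: 'CODE'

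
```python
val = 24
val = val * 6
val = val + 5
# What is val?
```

Trace (tracking val):
val = 24  # -> val = 24
val = val * 6  # -> val = 144
val = val + 5  # -> val = 149

Answer: 149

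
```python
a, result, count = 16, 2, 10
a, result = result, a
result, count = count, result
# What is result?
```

Answer: 10

Derivation:
Trace (tracking result):
a, result, count = (16, 2, 10)  # -> a = 16, result = 2, count = 10
a, result = (result, a)  # -> a = 2, result = 16
result, count = (count, result)  # -> result = 10, count = 16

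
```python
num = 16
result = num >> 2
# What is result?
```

Trace (tracking result):
num = 16  # -> num = 16
result = num >> 2  # -> result = 4

Answer: 4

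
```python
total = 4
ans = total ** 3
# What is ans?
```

Trace (tracking ans):
total = 4  # -> total = 4
ans = total ** 3  # -> ans = 64

Answer: 64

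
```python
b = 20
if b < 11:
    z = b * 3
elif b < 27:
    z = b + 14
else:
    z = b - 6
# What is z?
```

Answer: 34

Derivation:
Trace (tracking z):
b = 20  # -> b = 20
if b < 11:  # condition is False
elif b < 27:  # condition is True
    z = b + 14  # -> z = 34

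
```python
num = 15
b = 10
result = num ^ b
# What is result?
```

Answer: 5

Derivation:
Trace (tracking result):
num = 15  # -> num = 15
b = 10  # -> b = 10
result = num ^ b  # -> result = 5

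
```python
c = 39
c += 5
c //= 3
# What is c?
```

Answer: 14

Derivation:
Trace (tracking c):
c = 39  # -> c = 39
c += 5  # -> c = 44
c //= 3  # -> c = 14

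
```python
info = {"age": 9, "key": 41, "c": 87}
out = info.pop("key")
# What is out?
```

Answer: 41

Derivation:
Trace (tracking out):
info = {'age': 9, 'key': 41, 'c': 87}  # -> info = {'age': 9, 'key': 41, 'c': 87}
out = info.pop('key')  # -> out = 41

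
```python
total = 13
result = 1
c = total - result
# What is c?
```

Answer: 12

Derivation:
Trace (tracking c):
total = 13  # -> total = 13
result = 1  # -> result = 1
c = total - result  # -> c = 12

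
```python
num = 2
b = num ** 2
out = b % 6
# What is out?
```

Answer: 4

Derivation:
Trace (tracking out):
num = 2  # -> num = 2
b = num ** 2  # -> b = 4
out = b % 6  # -> out = 4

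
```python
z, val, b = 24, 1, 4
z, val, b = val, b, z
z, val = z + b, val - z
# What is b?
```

Trace (tracking b):
z, val, b = (24, 1, 4)  # -> z = 24, val = 1, b = 4
z, val, b = (val, b, z)  # -> z = 1, val = 4, b = 24
z, val = (z + b, val - z)  # -> z = 25, val = 3

Answer: 24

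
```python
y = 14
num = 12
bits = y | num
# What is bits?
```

Answer: 14

Derivation:
Trace (tracking bits):
y = 14  # -> y = 14
num = 12  # -> num = 12
bits = y | num  # -> bits = 14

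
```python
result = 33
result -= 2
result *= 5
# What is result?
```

Trace (tracking result):
result = 33  # -> result = 33
result -= 2  # -> result = 31
result *= 5  # -> result = 155

Answer: 155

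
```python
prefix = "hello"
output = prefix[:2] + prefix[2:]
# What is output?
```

Trace (tracking output):
prefix = 'hello'  # -> prefix = 'hello'
output = prefix[:2] + prefix[2:]  # -> output = 'hello'

Answer: 'hello'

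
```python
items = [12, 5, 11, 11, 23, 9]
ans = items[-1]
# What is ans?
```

Trace (tracking ans):
items = [12, 5, 11, 11, 23, 9]  # -> items = [12, 5, 11, 11, 23, 9]
ans = items[-1]  # -> ans = 9

Answer: 9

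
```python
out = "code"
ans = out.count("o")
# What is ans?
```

Answer: 1

Derivation:
Trace (tracking ans):
out = 'code'  # -> out = 'code'
ans = out.count('o')  # -> ans = 1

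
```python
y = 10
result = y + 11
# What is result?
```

Answer: 21

Derivation:
Trace (tracking result):
y = 10  # -> y = 10
result = y + 11  # -> result = 21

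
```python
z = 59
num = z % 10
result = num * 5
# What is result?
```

Trace (tracking result):
z = 59  # -> z = 59
num = z % 10  # -> num = 9
result = num * 5  # -> result = 45

Answer: 45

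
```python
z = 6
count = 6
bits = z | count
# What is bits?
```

Answer: 6

Derivation:
Trace (tracking bits):
z = 6  # -> z = 6
count = 6  # -> count = 6
bits = z | count  # -> bits = 6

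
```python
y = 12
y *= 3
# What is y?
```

Answer: 36

Derivation:
Trace (tracking y):
y = 12  # -> y = 12
y *= 3  # -> y = 36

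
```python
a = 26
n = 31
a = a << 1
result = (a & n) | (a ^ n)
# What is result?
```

Trace (tracking result):
a = 26  # -> a = 26
n = 31  # -> n = 31
a = a << 1  # -> a = 52
result = a & n | a ^ n  # -> result = 63

Answer: 63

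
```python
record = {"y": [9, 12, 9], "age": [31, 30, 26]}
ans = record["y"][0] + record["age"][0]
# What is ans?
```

Answer: 40

Derivation:
Trace (tracking ans):
record = {'y': [9, 12, 9], 'age': [31, 30, 26]}  # -> record = {'y': [9, 12, 9], 'age': [31, 30, 26]}
ans = record['y'][0] + record['age'][0]  # -> ans = 40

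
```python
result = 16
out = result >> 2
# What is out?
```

Trace (tracking out):
result = 16  # -> result = 16
out = result >> 2  # -> out = 4

Answer: 4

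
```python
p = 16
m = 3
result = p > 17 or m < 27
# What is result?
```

Trace (tracking result):
p = 16  # -> p = 16
m = 3  # -> m = 3
result = p > 17 or m < 27  # -> result = True

Answer: True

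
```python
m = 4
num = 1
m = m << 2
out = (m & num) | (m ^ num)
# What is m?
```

Answer: 16

Derivation:
Trace (tracking m):
m = 4  # -> m = 4
num = 1  # -> num = 1
m = m << 2  # -> m = 16
out = m & num | m ^ num  # -> out = 17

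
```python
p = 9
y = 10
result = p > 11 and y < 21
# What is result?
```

Answer: False

Derivation:
Trace (tracking result):
p = 9  # -> p = 9
y = 10  # -> y = 10
result = p > 11 and y < 21  # -> result = False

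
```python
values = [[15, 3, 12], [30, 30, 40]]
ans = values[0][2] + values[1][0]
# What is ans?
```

Trace (tracking ans):
values = [[15, 3, 12], [30, 30, 40]]  # -> values = [[15, 3, 12], [30, 30, 40]]
ans = values[0][2] + values[1][0]  # -> ans = 42

Answer: 42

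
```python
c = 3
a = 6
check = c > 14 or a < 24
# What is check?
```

Trace (tracking check):
c = 3  # -> c = 3
a = 6  # -> a = 6
check = c > 14 or a < 24  # -> check = True

Answer: True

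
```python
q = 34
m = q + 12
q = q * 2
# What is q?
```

Trace (tracking q):
q = 34  # -> q = 34
m = q + 12  # -> m = 46
q = q * 2  # -> q = 68

Answer: 68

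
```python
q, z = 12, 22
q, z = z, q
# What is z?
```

Trace (tracking z):
q, z = (12, 22)  # -> q = 12, z = 22
q, z = (z, q)  # -> q = 22, z = 12

Answer: 12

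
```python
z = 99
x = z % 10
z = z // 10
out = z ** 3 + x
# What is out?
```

Answer: 738

Derivation:
Trace (tracking out):
z = 99  # -> z = 99
x = z % 10  # -> x = 9
z = z // 10  # -> z = 9
out = z ** 3 + x  # -> out = 738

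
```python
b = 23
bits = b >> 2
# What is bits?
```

Answer: 5

Derivation:
Trace (tracking bits):
b = 23  # -> b = 23
bits = b >> 2  # -> bits = 5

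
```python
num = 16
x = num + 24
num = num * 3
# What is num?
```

Trace (tracking num):
num = 16  # -> num = 16
x = num + 24  # -> x = 40
num = num * 3  # -> num = 48

Answer: 48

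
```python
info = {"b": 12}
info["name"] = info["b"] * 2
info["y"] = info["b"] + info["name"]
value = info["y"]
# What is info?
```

Answer: {'b': 12, 'name': 24, 'y': 36}

Derivation:
Trace (tracking info):
info = {'b': 12}  # -> info = {'b': 12}
info['name'] = info['b'] * 2  # -> info = {'b': 12, 'name': 24}
info['y'] = info['b'] + info['name']  # -> info = {'b': 12, 'name': 24, 'y': 36}
value = info['y']  # -> value = 36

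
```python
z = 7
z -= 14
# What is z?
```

Trace (tracking z):
z = 7  # -> z = 7
z -= 14  # -> z = -7

Answer: -7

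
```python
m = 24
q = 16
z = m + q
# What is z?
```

Trace (tracking z):
m = 24  # -> m = 24
q = 16  # -> q = 16
z = m + q  # -> z = 40

Answer: 40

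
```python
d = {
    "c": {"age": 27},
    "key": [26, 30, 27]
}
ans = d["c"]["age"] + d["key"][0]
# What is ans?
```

Answer: 53

Derivation:
Trace (tracking ans):
d = {'c': {'age': 27}, 'key': [26, 30, 27]}  # -> d = {'c': {'age': 27}, 'key': [26, 30, 27]}
ans = d['c']['age'] + d['key'][0]  # -> ans = 53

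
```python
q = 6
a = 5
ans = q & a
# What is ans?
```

Trace (tracking ans):
q = 6  # -> q = 6
a = 5  # -> a = 5
ans = q & a  # -> ans = 4

Answer: 4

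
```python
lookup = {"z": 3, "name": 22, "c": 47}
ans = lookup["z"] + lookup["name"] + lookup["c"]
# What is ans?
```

Trace (tracking ans):
lookup = {'z': 3, 'name': 22, 'c': 47}  # -> lookup = {'z': 3, 'name': 22, 'c': 47}
ans = lookup['z'] + lookup['name'] + lookup['c']  # -> ans = 72

Answer: 72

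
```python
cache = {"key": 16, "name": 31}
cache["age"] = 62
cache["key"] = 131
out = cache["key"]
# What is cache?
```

Answer: {'key': 131, 'name': 31, 'age': 62}

Derivation:
Trace (tracking cache):
cache = {'key': 16, 'name': 31}  # -> cache = {'key': 16, 'name': 31}
cache['age'] = 62  # -> cache = {'key': 16, 'name': 31, 'age': 62}
cache['key'] = 131  # -> cache = {'key': 131, 'name': 31, 'age': 62}
out = cache['key']  # -> out = 131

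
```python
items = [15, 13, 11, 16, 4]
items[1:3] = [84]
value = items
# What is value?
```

Trace (tracking value):
items = [15, 13, 11, 16, 4]  # -> items = [15, 13, 11, 16, 4]
items[1:3] = [84]  # -> items = [15, 84, 16, 4]
value = items  # -> value = [15, 84, 16, 4]

Answer: [15, 84, 16, 4]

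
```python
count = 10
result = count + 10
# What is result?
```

Trace (tracking result):
count = 10  # -> count = 10
result = count + 10  # -> result = 20

Answer: 20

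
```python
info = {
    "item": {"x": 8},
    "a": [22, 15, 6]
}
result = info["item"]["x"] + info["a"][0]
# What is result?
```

Trace (tracking result):
info = {'item': {'x': 8}, 'a': [22, 15, 6]}  # -> info = {'item': {'x': 8}, 'a': [22, 15, 6]}
result = info['item']['x'] + info['a'][0]  # -> result = 30

Answer: 30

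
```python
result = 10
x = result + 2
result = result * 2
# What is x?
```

Trace (tracking x):
result = 10  # -> result = 10
x = result + 2  # -> x = 12
result = result * 2  # -> result = 20

Answer: 12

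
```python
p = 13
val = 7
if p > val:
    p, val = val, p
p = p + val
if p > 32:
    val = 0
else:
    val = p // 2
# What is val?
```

Trace (tracking val):
p = 13  # -> p = 13
val = 7  # -> val = 7
if p > val:  # condition is True
    p, val = (val, p)  # -> p = 7, val = 13
p = p + val  # -> p = 20
if p > 32:  # condition is False
else:
    val = p // 2  # -> val = 10

Answer: 10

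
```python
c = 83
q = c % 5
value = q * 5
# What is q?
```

Trace (tracking q):
c = 83  # -> c = 83
q = c % 5  # -> q = 3
value = q * 5  # -> value = 15

Answer: 3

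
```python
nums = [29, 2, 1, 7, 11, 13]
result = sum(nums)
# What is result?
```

Trace (tracking result):
nums = [29, 2, 1, 7, 11, 13]  # -> nums = [29, 2, 1, 7, 11, 13]
result = sum(nums)  # -> result = 63

Answer: 63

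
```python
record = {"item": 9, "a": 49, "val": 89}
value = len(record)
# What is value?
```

Answer: 3

Derivation:
Trace (tracking value):
record = {'item': 9, 'a': 49, 'val': 89}  # -> record = {'item': 9, 'a': 49, 'val': 89}
value = len(record)  # -> value = 3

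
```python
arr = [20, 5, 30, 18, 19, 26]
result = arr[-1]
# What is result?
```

Trace (tracking result):
arr = [20, 5, 30, 18, 19, 26]  # -> arr = [20, 5, 30, 18, 19, 26]
result = arr[-1]  # -> result = 26

Answer: 26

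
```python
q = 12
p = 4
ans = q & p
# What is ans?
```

Answer: 4

Derivation:
Trace (tracking ans):
q = 12  # -> q = 12
p = 4  # -> p = 4
ans = q & p  # -> ans = 4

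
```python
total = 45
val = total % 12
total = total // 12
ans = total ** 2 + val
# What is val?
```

Answer: 9

Derivation:
Trace (tracking val):
total = 45  # -> total = 45
val = total % 12  # -> val = 9
total = total // 12  # -> total = 3
ans = total ** 2 + val  # -> ans = 18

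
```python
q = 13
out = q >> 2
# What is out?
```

Answer: 3

Derivation:
Trace (tracking out):
q = 13  # -> q = 13
out = q >> 2  # -> out = 3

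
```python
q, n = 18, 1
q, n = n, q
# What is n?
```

Answer: 18

Derivation:
Trace (tracking n):
q, n = (18, 1)  # -> q = 18, n = 1
q, n = (n, q)  # -> q = 1, n = 18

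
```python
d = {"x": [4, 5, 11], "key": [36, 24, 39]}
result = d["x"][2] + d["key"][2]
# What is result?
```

Trace (tracking result):
d = {'x': [4, 5, 11], 'key': [36, 24, 39]}  # -> d = {'x': [4, 5, 11], 'key': [36, 24, 39]}
result = d['x'][2] + d['key'][2]  # -> result = 50

Answer: 50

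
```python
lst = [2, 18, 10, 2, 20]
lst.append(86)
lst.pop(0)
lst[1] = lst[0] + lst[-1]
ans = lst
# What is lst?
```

Trace (tracking lst):
lst = [2, 18, 10, 2, 20]  # -> lst = [2, 18, 10, 2, 20]
lst.append(86)  # -> lst = [2, 18, 10, 2, 20, 86]
lst.pop(0)  # -> lst = [18, 10, 2, 20, 86]
lst[1] = lst[0] + lst[-1]  # -> lst = [18, 104, 2, 20, 86]
ans = lst  # -> ans = [18, 104, 2, 20, 86]

Answer: [18, 104, 2, 20, 86]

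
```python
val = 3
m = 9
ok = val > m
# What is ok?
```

Trace (tracking ok):
val = 3  # -> val = 3
m = 9  # -> m = 9
ok = val > m  # -> ok = False

Answer: False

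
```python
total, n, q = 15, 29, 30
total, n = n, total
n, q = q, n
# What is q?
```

Answer: 15

Derivation:
Trace (tracking q):
total, n, q = (15, 29, 30)  # -> total = 15, n = 29, q = 30
total, n = (n, total)  # -> total = 29, n = 15
n, q = (q, n)  # -> n = 30, q = 15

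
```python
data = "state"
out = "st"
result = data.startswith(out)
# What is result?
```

Trace (tracking result):
data = 'state'  # -> data = 'state'
out = 'st'  # -> out = 'st'
result = data.startswith(out)  # -> result = True

Answer: True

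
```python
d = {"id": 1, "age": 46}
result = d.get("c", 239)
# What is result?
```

Trace (tracking result):
d = {'id': 1, 'age': 46}  # -> d = {'id': 1, 'age': 46}
result = d.get('c', 239)  # -> result = 239

Answer: 239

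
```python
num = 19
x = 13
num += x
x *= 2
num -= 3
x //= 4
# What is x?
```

Answer: 6

Derivation:
Trace (tracking x):
num = 19  # -> num = 19
x = 13  # -> x = 13
num += x  # -> num = 32
x *= 2  # -> x = 26
num -= 3  # -> num = 29
x //= 4  # -> x = 6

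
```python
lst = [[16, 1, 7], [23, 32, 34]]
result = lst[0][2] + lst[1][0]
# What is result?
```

Answer: 30

Derivation:
Trace (tracking result):
lst = [[16, 1, 7], [23, 32, 34]]  # -> lst = [[16, 1, 7], [23, 32, 34]]
result = lst[0][2] + lst[1][0]  # -> result = 30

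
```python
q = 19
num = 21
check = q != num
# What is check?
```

Answer: True

Derivation:
Trace (tracking check):
q = 19  # -> q = 19
num = 21  # -> num = 21
check = q != num  # -> check = True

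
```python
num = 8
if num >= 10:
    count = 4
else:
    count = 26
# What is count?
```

Answer: 26

Derivation:
Trace (tracking count):
num = 8  # -> num = 8
if num >= 10:  # condition is False
else:
    count = 26  # -> count = 26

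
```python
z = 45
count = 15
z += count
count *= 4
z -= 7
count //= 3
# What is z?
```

Answer: 53

Derivation:
Trace (tracking z):
z = 45  # -> z = 45
count = 15  # -> count = 15
z += count  # -> z = 60
count *= 4  # -> count = 60
z -= 7  # -> z = 53
count //= 3  # -> count = 20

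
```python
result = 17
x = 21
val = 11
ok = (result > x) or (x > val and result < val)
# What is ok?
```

Trace (tracking ok):
result = 17  # -> result = 17
x = 21  # -> x = 21
val = 11  # -> val = 11
ok = result > x or (x > val and result < val)  # -> ok = False

Answer: False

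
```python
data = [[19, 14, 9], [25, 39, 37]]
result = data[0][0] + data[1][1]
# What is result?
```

Trace (tracking result):
data = [[19, 14, 9], [25, 39, 37]]  # -> data = [[19, 14, 9], [25, 39, 37]]
result = data[0][0] + data[1][1]  # -> result = 58

Answer: 58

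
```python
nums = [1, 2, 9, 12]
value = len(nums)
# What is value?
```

Trace (tracking value):
nums = [1, 2, 9, 12]  # -> nums = [1, 2, 9, 12]
value = len(nums)  # -> value = 4

Answer: 4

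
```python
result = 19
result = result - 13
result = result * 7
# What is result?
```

Answer: 42

Derivation:
Trace (tracking result):
result = 19  # -> result = 19
result = result - 13  # -> result = 6
result = result * 7  # -> result = 42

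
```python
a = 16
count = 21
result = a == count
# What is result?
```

Trace (tracking result):
a = 16  # -> a = 16
count = 21  # -> count = 21
result = a == count  # -> result = False

Answer: False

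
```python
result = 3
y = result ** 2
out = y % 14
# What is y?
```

Trace (tracking y):
result = 3  # -> result = 3
y = result ** 2  # -> y = 9
out = y % 14  # -> out = 9

Answer: 9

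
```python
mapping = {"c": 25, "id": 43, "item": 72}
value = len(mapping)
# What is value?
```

Trace (tracking value):
mapping = {'c': 25, 'id': 43, 'item': 72}  # -> mapping = {'c': 25, 'id': 43, 'item': 72}
value = len(mapping)  # -> value = 3

Answer: 3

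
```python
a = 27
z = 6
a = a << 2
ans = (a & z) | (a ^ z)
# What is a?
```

Answer: 108

Derivation:
Trace (tracking a):
a = 27  # -> a = 27
z = 6  # -> z = 6
a = a << 2  # -> a = 108
ans = a & z | a ^ z  # -> ans = 110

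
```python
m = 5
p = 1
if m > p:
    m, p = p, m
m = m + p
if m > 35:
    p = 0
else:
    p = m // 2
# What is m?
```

Trace (tracking m):
m = 5  # -> m = 5
p = 1  # -> p = 1
if m > p:  # condition is True
    m, p = (p, m)  # -> m = 1, p = 5
m = m + p  # -> m = 6
if m > 35:  # condition is False
else:
    p = m // 2  # -> p = 3

Answer: 6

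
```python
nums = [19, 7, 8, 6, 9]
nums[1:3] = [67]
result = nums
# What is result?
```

Trace (tracking result):
nums = [19, 7, 8, 6, 9]  # -> nums = [19, 7, 8, 6, 9]
nums[1:3] = [67]  # -> nums = [19, 67, 6, 9]
result = nums  # -> result = [19, 67, 6, 9]

Answer: [19, 67, 6, 9]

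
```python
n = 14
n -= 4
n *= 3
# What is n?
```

Trace (tracking n):
n = 14  # -> n = 14
n -= 4  # -> n = 10
n *= 3  # -> n = 30

Answer: 30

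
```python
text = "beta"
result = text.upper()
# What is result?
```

Answer: 'BETA'

Derivation:
Trace (tracking result):
text = 'beta'  # -> text = 'beta'
result = text.upper()  # -> result = 'BETA'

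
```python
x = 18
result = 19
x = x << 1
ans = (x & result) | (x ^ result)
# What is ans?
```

Trace (tracking ans):
x = 18  # -> x = 18
result = 19  # -> result = 19
x = x << 1  # -> x = 36
ans = x & result | x ^ result  # -> ans = 55

Answer: 55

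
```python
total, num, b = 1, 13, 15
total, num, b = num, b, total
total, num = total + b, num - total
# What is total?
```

Trace (tracking total):
total, num, b = (1, 13, 15)  # -> total = 1, num = 13, b = 15
total, num, b = (num, b, total)  # -> total = 13, num = 15, b = 1
total, num = (total + b, num - total)  # -> total = 14, num = 2

Answer: 14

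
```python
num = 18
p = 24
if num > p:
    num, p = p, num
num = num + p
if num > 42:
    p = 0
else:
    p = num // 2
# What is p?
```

Trace (tracking p):
num = 18  # -> num = 18
p = 24  # -> p = 24
if num > p:  # condition is False
num = num + p  # -> num = 42
if num > 42:  # condition is False
else:
    p = num // 2  # -> p = 21

Answer: 21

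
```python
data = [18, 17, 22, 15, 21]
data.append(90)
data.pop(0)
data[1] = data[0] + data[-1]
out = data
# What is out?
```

Answer: [17, 107, 15, 21, 90]

Derivation:
Trace (tracking out):
data = [18, 17, 22, 15, 21]  # -> data = [18, 17, 22, 15, 21]
data.append(90)  # -> data = [18, 17, 22, 15, 21, 90]
data.pop(0)  # -> data = [17, 22, 15, 21, 90]
data[1] = data[0] + data[-1]  # -> data = [17, 107, 15, 21, 90]
out = data  # -> out = [17, 107, 15, 21, 90]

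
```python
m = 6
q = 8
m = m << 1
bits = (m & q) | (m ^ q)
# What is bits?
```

Answer: 12

Derivation:
Trace (tracking bits):
m = 6  # -> m = 6
q = 8  # -> q = 8
m = m << 1  # -> m = 12
bits = m & q | m ^ q  # -> bits = 12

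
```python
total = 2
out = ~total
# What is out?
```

Trace (tracking out):
total = 2  # -> total = 2
out = ~total  # -> out = -3

Answer: -3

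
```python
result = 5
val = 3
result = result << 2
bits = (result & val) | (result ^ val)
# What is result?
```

Answer: 20

Derivation:
Trace (tracking result):
result = 5  # -> result = 5
val = 3  # -> val = 3
result = result << 2  # -> result = 20
bits = result & val | result ^ val  # -> bits = 23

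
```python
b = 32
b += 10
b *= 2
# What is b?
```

Answer: 84

Derivation:
Trace (tracking b):
b = 32  # -> b = 32
b += 10  # -> b = 42
b *= 2  # -> b = 84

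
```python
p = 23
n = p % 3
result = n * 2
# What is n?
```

Trace (tracking n):
p = 23  # -> p = 23
n = p % 3  # -> n = 2
result = n * 2  # -> result = 4

Answer: 2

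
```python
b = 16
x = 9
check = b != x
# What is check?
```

Trace (tracking check):
b = 16  # -> b = 16
x = 9  # -> x = 9
check = b != x  # -> check = True

Answer: True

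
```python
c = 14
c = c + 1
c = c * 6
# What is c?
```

Trace (tracking c):
c = 14  # -> c = 14
c = c + 1  # -> c = 15
c = c * 6  # -> c = 90

Answer: 90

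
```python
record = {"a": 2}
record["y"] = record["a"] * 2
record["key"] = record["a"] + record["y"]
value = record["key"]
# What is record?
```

Answer: {'a': 2, 'y': 4, 'key': 6}

Derivation:
Trace (tracking record):
record = {'a': 2}  # -> record = {'a': 2}
record['y'] = record['a'] * 2  # -> record = {'a': 2, 'y': 4}
record['key'] = record['a'] + record['y']  # -> record = {'a': 2, 'y': 4, 'key': 6}
value = record['key']  # -> value = 6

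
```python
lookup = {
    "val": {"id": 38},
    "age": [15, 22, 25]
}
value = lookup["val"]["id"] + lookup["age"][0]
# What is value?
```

Trace (tracking value):
lookup = {'val': {'id': 38}, 'age': [15, 22, 25]}  # -> lookup = {'val': {'id': 38}, 'age': [15, 22, 25]}
value = lookup['val']['id'] + lookup['age'][0]  # -> value = 53

Answer: 53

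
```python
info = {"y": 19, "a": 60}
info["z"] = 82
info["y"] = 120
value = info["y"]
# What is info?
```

Answer: {'y': 120, 'a': 60, 'z': 82}

Derivation:
Trace (tracking info):
info = {'y': 19, 'a': 60}  # -> info = {'y': 19, 'a': 60}
info['z'] = 82  # -> info = {'y': 19, 'a': 60, 'z': 82}
info['y'] = 120  # -> info = {'y': 120, 'a': 60, 'z': 82}
value = info['y']  # -> value = 120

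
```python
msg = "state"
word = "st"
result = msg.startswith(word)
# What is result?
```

Answer: True

Derivation:
Trace (tracking result):
msg = 'state'  # -> msg = 'state'
word = 'st'  # -> word = 'st'
result = msg.startswith(word)  # -> result = True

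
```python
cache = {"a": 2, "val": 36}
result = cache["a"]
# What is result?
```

Trace (tracking result):
cache = {'a': 2, 'val': 36}  # -> cache = {'a': 2, 'val': 36}
result = cache['a']  # -> result = 2

Answer: 2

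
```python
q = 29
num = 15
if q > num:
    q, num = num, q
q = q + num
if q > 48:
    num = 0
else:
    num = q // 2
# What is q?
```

Answer: 44

Derivation:
Trace (tracking q):
q = 29  # -> q = 29
num = 15  # -> num = 15
if q > num:  # condition is True
    q, num = (num, q)  # -> q = 15, num = 29
q = q + num  # -> q = 44
if q > 48:  # condition is False
else:
    num = q // 2  # -> num = 22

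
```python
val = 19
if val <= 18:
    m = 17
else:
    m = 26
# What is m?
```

Trace (tracking m):
val = 19  # -> val = 19
if val <= 18:  # condition is False
else:
    m = 26  # -> m = 26

Answer: 26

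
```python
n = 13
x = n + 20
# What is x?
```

Answer: 33

Derivation:
Trace (tracking x):
n = 13  # -> n = 13
x = n + 20  # -> x = 33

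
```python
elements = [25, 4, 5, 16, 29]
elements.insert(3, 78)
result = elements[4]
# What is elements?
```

Trace (tracking elements):
elements = [25, 4, 5, 16, 29]  # -> elements = [25, 4, 5, 16, 29]
elements.insert(3, 78)  # -> elements = [25, 4, 5, 78, 16, 29]
result = elements[4]  # -> result = 16

Answer: [25, 4, 5, 78, 16, 29]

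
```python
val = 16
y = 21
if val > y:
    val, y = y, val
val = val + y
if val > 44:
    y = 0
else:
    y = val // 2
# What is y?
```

Trace (tracking y):
val = 16  # -> val = 16
y = 21  # -> y = 21
if val > y:  # condition is False
val = val + y  # -> val = 37
if val > 44:  # condition is False
else:
    y = val // 2  # -> y = 18

Answer: 18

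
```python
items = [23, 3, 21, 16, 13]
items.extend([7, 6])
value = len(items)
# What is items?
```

Trace (tracking items):
items = [23, 3, 21, 16, 13]  # -> items = [23, 3, 21, 16, 13]
items.extend([7, 6])  # -> items = [23, 3, 21, 16, 13, 7, 6]
value = len(items)  # -> value = 7

Answer: [23, 3, 21, 16, 13, 7, 6]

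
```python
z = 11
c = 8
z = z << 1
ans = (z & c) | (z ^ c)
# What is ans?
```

Answer: 30

Derivation:
Trace (tracking ans):
z = 11  # -> z = 11
c = 8  # -> c = 8
z = z << 1  # -> z = 22
ans = z & c | z ^ c  # -> ans = 30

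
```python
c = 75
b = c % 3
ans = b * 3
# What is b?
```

Trace (tracking b):
c = 75  # -> c = 75
b = c % 3  # -> b = 0
ans = b * 3  # -> ans = 0

Answer: 0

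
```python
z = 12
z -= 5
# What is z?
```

Answer: 7

Derivation:
Trace (tracking z):
z = 12  # -> z = 12
z -= 5  # -> z = 7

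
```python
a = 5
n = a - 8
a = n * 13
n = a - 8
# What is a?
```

Trace (tracking a):
a = 5  # -> a = 5
n = a - 8  # -> n = -3
a = n * 13  # -> a = -39
n = a - 8  # -> n = -47

Answer: -39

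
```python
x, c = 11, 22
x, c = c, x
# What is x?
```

Answer: 22

Derivation:
Trace (tracking x):
x, c = (11, 22)  # -> x = 11, c = 22
x, c = (c, x)  # -> x = 22, c = 11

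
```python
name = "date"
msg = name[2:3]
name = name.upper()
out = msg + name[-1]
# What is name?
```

Trace (tracking name):
name = 'date'  # -> name = 'date'
msg = name[2:3]  # -> msg = 't'
name = name.upper()  # -> name = 'DATE'
out = msg + name[-1]  # -> out = 'tE'

Answer: 'DATE'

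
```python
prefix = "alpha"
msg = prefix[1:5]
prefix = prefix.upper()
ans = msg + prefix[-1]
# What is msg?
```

Answer: 'lpha'

Derivation:
Trace (tracking msg):
prefix = 'alpha'  # -> prefix = 'alpha'
msg = prefix[1:5]  # -> msg = 'lpha'
prefix = prefix.upper()  # -> prefix = 'ALPHA'
ans = msg + prefix[-1]  # -> ans = 'lphaA'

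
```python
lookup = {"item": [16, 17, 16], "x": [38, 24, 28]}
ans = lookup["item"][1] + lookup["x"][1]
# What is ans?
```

Trace (tracking ans):
lookup = {'item': [16, 17, 16], 'x': [38, 24, 28]}  # -> lookup = {'item': [16, 17, 16], 'x': [38, 24, 28]}
ans = lookup['item'][1] + lookup['x'][1]  # -> ans = 41

Answer: 41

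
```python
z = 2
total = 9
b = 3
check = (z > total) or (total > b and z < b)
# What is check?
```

Answer: True

Derivation:
Trace (tracking check):
z = 2  # -> z = 2
total = 9  # -> total = 9
b = 3  # -> b = 3
check = z > total or (total > b and z < b)  # -> check = True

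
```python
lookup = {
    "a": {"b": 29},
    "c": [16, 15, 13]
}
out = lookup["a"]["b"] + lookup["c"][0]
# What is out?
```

Answer: 45

Derivation:
Trace (tracking out):
lookup = {'a': {'b': 29}, 'c': [16, 15, 13]}  # -> lookup = {'a': {'b': 29}, 'c': [16, 15, 13]}
out = lookup['a']['b'] + lookup['c'][0]  # -> out = 45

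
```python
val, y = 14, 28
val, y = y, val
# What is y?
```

Answer: 14

Derivation:
Trace (tracking y):
val, y = (14, 28)  # -> val = 14, y = 28
val, y = (y, val)  # -> val = 28, y = 14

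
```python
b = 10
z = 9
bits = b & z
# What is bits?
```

Trace (tracking bits):
b = 10  # -> b = 10
z = 9  # -> z = 9
bits = b & z  # -> bits = 8

Answer: 8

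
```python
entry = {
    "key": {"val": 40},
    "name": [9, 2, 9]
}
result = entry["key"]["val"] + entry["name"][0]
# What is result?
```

Trace (tracking result):
entry = {'key': {'val': 40}, 'name': [9, 2, 9]}  # -> entry = {'key': {'val': 40}, 'name': [9, 2, 9]}
result = entry['key']['val'] + entry['name'][0]  # -> result = 49

Answer: 49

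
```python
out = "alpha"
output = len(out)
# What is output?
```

Trace (tracking output):
out = 'alpha'  # -> out = 'alpha'
output = len(out)  # -> output = 5

Answer: 5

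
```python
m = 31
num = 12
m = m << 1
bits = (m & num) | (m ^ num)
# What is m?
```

Answer: 62

Derivation:
Trace (tracking m):
m = 31  # -> m = 31
num = 12  # -> num = 12
m = m << 1  # -> m = 62
bits = m & num | m ^ num  # -> bits = 62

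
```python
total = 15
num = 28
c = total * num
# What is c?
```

Answer: 420

Derivation:
Trace (tracking c):
total = 15  # -> total = 15
num = 28  # -> num = 28
c = total * num  # -> c = 420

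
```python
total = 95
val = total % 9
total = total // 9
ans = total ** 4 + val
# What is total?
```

Trace (tracking total):
total = 95  # -> total = 95
val = total % 9  # -> val = 5
total = total // 9  # -> total = 10
ans = total ** 4 + val  # -> ans = 10005

Answer: 10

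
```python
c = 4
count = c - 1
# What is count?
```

Trace (tracking count):
c = 4  # -> c = 4
count = c - 1  # -> count = 3

Answer: 3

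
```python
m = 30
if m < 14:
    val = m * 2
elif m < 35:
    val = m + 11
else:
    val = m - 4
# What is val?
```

Trace (tracking val):
m = 30  # -> m = 30
if m < 14:  # condition is False
elif m < 35:  # condition is True
    val = m + 11  # -> val = 41

Answer: 41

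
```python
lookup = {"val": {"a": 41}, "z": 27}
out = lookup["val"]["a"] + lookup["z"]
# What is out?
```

Answer: 68

Derivation:
Trace (tracking out):
lookup = {'val': {'a': 41}, 'z': 27}  # -> lookup = {'val': {'a': 41}, 'z': 27}
out = lookup['val']['a'] + lookup['z']  # -> out = 68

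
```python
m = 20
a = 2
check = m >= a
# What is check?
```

Trace (tracking check):
m = 20  # -> m = 20
a = 2  # -> a = 2
check = m >= a  # -> check = True

Answer: True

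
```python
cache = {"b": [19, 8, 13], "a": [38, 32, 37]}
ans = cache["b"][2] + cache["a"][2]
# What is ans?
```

Trace (tracking ans):
cache = {'b': [19, 8, 13], 'a': [38, 32, 37]}  # -> cache = {'b': [19, 8, 13], 'a': [38, 32, 37]}
ans = cache['b'][2] + cache['a'][2]  # -> ans = 50

Answer: 50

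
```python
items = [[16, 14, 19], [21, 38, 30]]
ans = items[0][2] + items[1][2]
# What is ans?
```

Answer: 49

Derivation:
Trace (tracking ans):
items = [[16, 14, 19], [21, 38, 30]]  # -> items = [[16, 14, 19], [21, 38, 30]]
ans = items[0][2] + items[1][2]  # -> ans = 49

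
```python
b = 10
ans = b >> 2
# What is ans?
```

Answer: 2

Derivation:
Trace (tracking ans):
b = 10  # -> b = 10
ans = b >> 2  # -> ans = 2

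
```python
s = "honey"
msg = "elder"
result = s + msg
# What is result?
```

Answer: 'honeyelder'

Derivation:
Trace (tracking result):
s = 'honey'  # -> s = 'honey'
msg = 'elder'  # -> msg = 'elder'
result = s + msg  # -> result = 'honeyelder'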